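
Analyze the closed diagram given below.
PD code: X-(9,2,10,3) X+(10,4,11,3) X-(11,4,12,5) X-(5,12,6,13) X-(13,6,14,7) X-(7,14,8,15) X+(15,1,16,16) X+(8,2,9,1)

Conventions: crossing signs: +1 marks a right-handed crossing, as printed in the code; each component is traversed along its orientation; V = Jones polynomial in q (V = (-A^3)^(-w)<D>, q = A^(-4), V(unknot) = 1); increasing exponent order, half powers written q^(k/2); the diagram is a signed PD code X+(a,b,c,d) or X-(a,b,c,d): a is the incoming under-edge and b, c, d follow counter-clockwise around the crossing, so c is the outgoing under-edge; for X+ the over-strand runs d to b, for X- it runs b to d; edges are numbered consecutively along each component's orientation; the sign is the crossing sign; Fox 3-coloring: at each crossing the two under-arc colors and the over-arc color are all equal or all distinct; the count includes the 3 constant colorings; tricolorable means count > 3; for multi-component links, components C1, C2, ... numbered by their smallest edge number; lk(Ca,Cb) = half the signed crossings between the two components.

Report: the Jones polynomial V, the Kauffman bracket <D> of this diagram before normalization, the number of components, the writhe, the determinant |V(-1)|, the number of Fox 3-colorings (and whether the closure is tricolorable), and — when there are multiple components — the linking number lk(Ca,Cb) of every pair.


V(q) = -q^-4 + q^-3 + q^-1
bracket: A^-2 + A^6 - A^10, w = -2
1 component, writhe -2, over 8 crossings
det 3, colorings 9 of 3^8 — tricolorable
observation: w = -2 shifts under R1 moves; the (-A^3)^(2) factor cancels that in V


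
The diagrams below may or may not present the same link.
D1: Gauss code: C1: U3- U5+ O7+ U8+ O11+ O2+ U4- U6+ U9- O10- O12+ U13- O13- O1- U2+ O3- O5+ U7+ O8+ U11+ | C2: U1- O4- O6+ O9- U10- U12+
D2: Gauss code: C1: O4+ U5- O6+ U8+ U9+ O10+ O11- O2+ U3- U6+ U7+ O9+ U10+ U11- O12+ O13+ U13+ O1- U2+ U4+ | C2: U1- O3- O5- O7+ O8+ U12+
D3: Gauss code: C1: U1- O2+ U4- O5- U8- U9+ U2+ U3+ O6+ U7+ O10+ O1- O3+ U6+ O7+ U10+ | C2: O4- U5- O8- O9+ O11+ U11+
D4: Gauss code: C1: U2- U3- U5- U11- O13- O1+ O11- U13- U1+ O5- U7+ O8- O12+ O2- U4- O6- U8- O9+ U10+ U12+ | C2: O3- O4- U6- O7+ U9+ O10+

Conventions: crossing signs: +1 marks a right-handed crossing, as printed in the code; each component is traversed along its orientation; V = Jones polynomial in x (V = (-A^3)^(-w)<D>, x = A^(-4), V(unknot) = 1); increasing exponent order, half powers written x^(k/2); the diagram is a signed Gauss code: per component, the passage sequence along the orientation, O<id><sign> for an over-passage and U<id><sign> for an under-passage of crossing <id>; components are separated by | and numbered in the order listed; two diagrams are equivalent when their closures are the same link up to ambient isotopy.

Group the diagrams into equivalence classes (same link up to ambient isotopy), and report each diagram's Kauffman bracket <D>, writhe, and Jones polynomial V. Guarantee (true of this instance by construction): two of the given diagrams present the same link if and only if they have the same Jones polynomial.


classes: {D1, D3} | {D2} | {D4}
V(D1) = -x^(-3/2) - 2x^(1/2) + x^(3/2) - x^(5/2) + x^(7/2)  [13 crossings, <D> = -A^-11 + A^-7 - A^-3 + 2A + A^9, w = +1]
V(D2) = -x^(1/2) - x^(3/2) - x^(5/2) + x^(9/2)  (w +5, c 13, <D> = -A^-3 + A^5 + A^9 + A^13)
V(D3) = -x^(-3/2) - 2x^(1/2) + x^(3/2) - x^(5/2) + x^(7/2)  [11 crossings, <D> = -A^-5 + A^-1 - A^3 + 2A^7 + A^15, w = +3]
V(D4) = x^(-7/2) - 2x^(-5/2) + x^(-3/2) - 2x^(-1/2) + x^(1/2) - x^(3/2)  (w -3, c 13, <D> = A^-15 - A^-11 + 2A^-7 - A^-3 + 2A - A^5)
note: V(x) takes 3 values over 4 diagrams, fixing the grouping


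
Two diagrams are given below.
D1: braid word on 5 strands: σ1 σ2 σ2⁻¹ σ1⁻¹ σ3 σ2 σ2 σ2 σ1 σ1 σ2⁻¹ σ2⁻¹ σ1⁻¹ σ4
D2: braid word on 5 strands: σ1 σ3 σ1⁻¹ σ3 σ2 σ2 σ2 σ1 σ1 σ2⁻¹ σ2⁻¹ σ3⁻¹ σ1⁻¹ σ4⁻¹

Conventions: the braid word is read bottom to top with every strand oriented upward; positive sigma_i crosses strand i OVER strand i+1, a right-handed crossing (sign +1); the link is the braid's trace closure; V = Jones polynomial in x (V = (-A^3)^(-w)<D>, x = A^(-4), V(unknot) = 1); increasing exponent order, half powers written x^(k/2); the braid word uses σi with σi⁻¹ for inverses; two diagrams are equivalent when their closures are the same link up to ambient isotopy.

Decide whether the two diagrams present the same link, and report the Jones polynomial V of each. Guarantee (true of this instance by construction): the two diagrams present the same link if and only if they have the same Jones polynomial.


equivalent: yes
V(D1) = x^-1 - 1 + 2x - 2x^2 + 2x^3 - 2x^4 + x^5  (w +4, c 14, <D> = A^-8 - 2A^-4 + 2 - 2A^4 + 2A^8 - A^12 + A^16)
V(D2) = x^-1 - 1 + 2x - 2x^2 + 2x^3 - 2x^4 + x^5  [14 crossings, <D> = A^-14 - 2A^-10 + 2A^-6 - 2A^-2 + 2A^2 - A^6 + A^10, w = +2]
key observation: all 2 diagrams share one V(x), hence one class


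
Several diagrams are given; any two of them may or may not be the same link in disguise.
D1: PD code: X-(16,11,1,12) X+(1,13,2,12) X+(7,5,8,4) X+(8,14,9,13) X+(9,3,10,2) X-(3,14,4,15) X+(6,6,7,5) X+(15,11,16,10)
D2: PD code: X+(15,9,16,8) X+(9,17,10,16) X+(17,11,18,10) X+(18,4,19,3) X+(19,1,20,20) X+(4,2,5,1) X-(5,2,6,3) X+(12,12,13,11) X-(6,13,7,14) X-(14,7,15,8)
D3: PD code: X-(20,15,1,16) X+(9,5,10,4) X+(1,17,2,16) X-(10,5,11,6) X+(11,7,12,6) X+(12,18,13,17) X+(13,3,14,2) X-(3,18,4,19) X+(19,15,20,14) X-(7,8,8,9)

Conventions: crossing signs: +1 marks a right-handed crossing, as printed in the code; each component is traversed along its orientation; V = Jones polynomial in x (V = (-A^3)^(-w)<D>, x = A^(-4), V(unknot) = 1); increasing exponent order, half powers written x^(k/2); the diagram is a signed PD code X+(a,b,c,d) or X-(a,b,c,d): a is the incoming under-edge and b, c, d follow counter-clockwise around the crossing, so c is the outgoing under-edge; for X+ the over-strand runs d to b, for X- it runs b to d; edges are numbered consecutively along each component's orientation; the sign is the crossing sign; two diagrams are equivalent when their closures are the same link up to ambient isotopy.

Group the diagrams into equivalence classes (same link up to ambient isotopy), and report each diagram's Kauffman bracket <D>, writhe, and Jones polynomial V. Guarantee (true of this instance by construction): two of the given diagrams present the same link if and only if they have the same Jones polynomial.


classes: {D1, D2, D3}
V(D1) = 1  [8 crossings, <D> = A^12, w = +4]
V(D2) = 1  [10 crossings, <D> = A^12, w = +4]
V(D3) = 1  (w +2, c 10, <D> = A^6)
insight: all 3 diagrams share one V(x), hence one class


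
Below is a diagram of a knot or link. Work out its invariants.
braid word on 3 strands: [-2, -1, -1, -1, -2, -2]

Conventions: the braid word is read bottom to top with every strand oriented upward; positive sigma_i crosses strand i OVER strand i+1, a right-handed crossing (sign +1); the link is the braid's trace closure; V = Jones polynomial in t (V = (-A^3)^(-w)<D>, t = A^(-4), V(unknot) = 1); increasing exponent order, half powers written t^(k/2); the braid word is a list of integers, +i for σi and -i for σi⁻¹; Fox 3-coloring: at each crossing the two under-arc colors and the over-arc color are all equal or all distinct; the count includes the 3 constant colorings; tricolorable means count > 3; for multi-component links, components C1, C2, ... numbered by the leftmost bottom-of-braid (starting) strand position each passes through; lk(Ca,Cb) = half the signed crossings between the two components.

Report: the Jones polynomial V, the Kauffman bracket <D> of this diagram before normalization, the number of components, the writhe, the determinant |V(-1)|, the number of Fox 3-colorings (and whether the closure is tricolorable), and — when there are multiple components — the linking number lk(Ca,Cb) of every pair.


Jones polynomial: V(t) = t^-8 - 2t^-7 + t^-6 - 2t^-5 + 2t^-4 + t^-2
<D> = A^-10 + 2A^-2 - 2A^2 + A^6 - 2A^10 + A^14; writhe -6
components 1, writhe -6 (6 crossings)
3-colorings: 27 of 3^6, det 9 — tricolorable
note: det 9 = |V(-1)|; divisible by 3, so tricolorable


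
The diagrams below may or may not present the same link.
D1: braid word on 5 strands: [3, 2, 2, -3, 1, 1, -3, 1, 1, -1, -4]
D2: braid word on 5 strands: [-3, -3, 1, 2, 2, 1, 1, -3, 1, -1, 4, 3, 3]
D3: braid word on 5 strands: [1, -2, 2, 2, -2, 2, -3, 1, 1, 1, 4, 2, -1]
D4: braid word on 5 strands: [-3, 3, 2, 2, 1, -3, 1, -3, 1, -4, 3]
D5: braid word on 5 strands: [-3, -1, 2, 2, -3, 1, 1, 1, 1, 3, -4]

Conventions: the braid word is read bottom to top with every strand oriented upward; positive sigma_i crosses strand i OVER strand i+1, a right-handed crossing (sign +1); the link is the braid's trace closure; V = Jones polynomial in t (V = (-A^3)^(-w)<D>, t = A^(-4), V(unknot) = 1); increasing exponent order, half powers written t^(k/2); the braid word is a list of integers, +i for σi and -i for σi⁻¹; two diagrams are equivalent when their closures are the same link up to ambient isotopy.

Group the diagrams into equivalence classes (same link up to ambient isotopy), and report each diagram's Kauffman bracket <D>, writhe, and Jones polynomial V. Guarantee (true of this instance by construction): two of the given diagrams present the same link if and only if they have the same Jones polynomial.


equivalence classes: {D1, D2, D3, D4, D5}
D1 (bracket -A^-17 + A^-13 - A^-9 + 2A^-5 + A^3; 11 crossings at w = +3): V = -t^(3/2) - 2t^(7/2) + t^(9/2) - t^(11/2) + t^(13/2)
V(D2) = -t^(3/2) - 2t^(7/2) + t^(9/2) - t^(11/2) + t^(13/2)  [13 crossings, <D> = -A^-11 + A^-7 - A^-3 + 2A + A^9, w = +5]
D3 (bracket -A^-11 + A^-7 - A^-3 + 2A + A^9; 13 crossings at w = +5): V = -t^(3/2) - 2t^(7/2) + t^(9/2) - t^(11/2) + t^(13/2)
D4 (bracket -A^-17 + A^-13 - A^-9 + 2A^-5 + A^3; 11 crossings at w = +3): V = -t^(3/2) - 2t^(7/2) + t^(9/2) - t^(11/2) + t^(13/2)
D5 (bracket -A^-17 + A^-13 - A^-9 + 2A^-5 + A^3; 11 crossings at w = +3): V = -t^(3/2) - 2t^(7/2) + t^(9/2) - t^(11/2) + t^(13/2)
key observation: all 5 diagrams share one V(t), hence one class


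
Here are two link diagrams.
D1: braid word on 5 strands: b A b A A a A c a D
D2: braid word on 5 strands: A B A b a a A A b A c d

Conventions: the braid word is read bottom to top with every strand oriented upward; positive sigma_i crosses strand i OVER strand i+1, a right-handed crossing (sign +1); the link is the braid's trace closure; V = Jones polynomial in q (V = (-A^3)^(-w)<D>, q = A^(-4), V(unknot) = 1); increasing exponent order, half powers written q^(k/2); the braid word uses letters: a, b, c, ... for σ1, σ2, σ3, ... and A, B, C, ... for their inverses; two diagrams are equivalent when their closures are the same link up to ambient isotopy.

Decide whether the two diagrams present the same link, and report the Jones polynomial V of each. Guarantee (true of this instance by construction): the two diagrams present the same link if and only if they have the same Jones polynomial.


equivalent: no
D1 (bracket A^-8 - A^-4 + 1 - A^4 + A^8; 10 crossings at w = 0): V = q^-2 - q^-1 + 1 - q + q^2
V(D2) = 1  (w 0, c 12, <D> = 1)
key observation: comparing 2 Jones polynomials yields 2 groups


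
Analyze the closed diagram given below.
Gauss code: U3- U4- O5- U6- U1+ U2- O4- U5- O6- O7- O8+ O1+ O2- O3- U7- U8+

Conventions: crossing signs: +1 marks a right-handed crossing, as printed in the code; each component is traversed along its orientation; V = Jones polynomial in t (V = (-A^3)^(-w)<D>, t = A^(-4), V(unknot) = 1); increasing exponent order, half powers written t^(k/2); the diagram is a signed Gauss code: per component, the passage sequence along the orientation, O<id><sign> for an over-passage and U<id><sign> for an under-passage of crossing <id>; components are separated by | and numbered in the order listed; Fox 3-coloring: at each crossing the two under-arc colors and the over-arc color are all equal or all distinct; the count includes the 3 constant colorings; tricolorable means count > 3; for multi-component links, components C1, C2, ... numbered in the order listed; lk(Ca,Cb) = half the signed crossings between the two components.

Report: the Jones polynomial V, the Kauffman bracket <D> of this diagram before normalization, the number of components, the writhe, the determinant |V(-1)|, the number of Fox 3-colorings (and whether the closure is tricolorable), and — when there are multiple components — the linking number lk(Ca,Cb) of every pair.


V = -t^-4 + t^-3 + t^-1
<D> = A^-8 + 1 - A^4 (w = -4)
1 component over 8 crossings, w = -4
9 Fox colorings among 3^8, |V(-1)| = 3: tricolorable
why: |V(-1)| = 3: so tricolorable, since 3 divides 3


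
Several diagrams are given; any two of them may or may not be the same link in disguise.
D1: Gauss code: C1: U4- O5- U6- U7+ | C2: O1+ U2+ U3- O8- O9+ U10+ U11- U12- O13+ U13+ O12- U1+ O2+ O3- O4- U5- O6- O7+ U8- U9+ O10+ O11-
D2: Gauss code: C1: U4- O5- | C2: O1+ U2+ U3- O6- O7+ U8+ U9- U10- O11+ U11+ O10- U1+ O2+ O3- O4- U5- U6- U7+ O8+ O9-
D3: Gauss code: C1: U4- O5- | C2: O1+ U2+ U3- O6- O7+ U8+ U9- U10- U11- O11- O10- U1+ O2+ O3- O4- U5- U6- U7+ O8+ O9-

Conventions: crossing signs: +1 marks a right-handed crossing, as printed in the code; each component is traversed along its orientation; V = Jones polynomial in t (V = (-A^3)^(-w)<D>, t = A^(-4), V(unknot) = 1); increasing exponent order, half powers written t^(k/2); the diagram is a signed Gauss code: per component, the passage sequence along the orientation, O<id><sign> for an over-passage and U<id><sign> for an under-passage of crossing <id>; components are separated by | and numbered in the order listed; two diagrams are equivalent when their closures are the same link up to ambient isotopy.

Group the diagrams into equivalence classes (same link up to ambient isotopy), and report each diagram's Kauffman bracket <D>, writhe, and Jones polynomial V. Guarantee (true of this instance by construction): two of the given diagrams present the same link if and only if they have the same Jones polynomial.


grouping into links: {D1, D2, D3}
V(D1) = -t^(-5/2) - t^(-1/2)  (w -1, c 13, <D> = A^-1 + A^7)
V(D2) = -t^(-5/2) - t^(-1/2)  [11 crossings, <D> = A^-1 + A^7, w = -1]
V(D3) = -t^(-5/2) - t^(-1/2)  (w -3, c 11, <D> = A^-7 + A)
key observation: one V(t) for all 3 diagrams — one class (guaranteed)


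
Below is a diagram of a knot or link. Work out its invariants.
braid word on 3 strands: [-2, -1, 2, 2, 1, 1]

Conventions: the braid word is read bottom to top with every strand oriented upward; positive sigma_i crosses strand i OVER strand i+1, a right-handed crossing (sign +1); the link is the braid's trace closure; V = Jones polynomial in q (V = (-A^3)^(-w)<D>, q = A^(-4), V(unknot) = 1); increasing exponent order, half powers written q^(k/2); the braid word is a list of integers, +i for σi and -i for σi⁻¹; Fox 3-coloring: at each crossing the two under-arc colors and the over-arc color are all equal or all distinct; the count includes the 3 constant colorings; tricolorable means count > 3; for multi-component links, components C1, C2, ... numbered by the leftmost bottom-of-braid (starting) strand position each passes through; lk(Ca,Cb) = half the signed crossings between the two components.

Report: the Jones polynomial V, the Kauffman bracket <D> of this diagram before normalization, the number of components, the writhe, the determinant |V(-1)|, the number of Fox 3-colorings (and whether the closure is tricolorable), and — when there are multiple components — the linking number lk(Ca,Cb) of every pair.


V = q + q^3 - q^4
<D> = -A^-10 + A^-6 + A^2 (w = +2)
1 component over 6 crossings, w = +2
9 Fox colorings among 3^6, |V(-1)| = 3: tricolorable
why: w = +2 shifts under R1 moves; the (-A^3)^(-2) factor cancels that in V


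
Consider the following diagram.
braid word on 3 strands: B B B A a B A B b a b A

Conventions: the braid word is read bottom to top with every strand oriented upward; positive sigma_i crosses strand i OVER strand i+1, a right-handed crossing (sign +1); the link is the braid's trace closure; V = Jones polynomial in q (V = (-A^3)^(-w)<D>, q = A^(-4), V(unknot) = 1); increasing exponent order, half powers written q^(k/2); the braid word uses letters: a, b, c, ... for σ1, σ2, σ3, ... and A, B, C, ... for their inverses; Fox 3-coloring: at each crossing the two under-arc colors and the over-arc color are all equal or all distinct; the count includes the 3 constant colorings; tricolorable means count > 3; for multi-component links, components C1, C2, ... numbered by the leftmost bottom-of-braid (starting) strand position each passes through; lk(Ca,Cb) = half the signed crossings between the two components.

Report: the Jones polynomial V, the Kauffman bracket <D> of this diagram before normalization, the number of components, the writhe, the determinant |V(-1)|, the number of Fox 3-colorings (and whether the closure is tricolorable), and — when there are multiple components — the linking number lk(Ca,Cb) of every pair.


V(q) = -q^-4 + q^-3 + q^-1
bracket: A^-8 + 1 - A^4, w = -4
1 component, writhe -4, over 12 crossings
det 3, colorings 9 of 3^12 — tricolorable
observation: w = -4 shifts under R1 moves; the (-A^3)^(4) factor cancels that in V


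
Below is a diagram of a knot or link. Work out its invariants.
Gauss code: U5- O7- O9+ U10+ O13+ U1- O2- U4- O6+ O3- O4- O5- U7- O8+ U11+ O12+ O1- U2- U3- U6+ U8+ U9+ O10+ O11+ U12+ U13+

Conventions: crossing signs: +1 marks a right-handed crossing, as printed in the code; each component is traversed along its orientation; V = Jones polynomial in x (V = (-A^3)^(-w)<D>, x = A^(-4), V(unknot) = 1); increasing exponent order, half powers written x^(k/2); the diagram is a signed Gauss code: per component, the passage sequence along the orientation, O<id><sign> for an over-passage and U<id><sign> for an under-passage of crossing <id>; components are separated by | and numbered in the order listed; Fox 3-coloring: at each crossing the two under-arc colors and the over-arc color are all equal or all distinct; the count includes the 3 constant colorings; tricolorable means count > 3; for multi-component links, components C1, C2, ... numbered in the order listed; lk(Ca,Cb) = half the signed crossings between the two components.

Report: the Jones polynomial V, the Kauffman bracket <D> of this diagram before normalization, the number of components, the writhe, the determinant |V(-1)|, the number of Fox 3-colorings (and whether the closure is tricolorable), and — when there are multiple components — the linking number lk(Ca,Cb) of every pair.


V(x) = -x^-1 + 2 - x + 2x^2 - x^3 + x^4 - x^5
bracket: A^-17 - A^-13 + A^-9 - 2A^-5 + A^-1 - 2A^3 + A^7, w = +1
1 component, writhe +1, over 13 crossings
det 9, colorings 9 of 3^13 — tricolorable
observation: V spans 6 powers of x: at least 6 crossings in any diagram


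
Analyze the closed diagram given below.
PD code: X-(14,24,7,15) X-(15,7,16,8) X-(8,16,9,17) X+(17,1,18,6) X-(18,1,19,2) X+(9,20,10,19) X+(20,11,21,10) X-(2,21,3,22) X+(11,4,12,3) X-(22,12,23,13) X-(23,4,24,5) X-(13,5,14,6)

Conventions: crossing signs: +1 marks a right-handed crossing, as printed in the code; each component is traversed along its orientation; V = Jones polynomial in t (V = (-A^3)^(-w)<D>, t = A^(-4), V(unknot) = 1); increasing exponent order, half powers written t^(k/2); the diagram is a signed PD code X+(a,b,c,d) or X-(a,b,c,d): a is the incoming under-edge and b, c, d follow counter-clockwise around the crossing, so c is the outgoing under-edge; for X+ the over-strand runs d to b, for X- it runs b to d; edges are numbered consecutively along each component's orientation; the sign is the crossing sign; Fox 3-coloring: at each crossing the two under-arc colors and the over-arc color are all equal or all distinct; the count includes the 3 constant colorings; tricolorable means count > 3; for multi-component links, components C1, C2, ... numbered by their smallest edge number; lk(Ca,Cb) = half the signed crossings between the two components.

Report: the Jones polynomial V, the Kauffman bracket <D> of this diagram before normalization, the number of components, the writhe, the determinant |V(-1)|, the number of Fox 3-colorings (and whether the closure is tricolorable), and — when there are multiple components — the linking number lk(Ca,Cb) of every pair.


Jones polynomial: V(t) = t^-5 + 2t^-3 + t^-1
<D> = A^-8 + 2 + A^8; writhe -4
components 3, writhe -4 (12 crossings)
linking number lk(C1,C2) = 0
lk(C1,C3): -1
lk(C2,C3) = -1
3-colorings: 3 of 3^12, det 4 — not tricolorable
note: |V(-1)| = 4: so not tricolorable, since 3 does not divide 4


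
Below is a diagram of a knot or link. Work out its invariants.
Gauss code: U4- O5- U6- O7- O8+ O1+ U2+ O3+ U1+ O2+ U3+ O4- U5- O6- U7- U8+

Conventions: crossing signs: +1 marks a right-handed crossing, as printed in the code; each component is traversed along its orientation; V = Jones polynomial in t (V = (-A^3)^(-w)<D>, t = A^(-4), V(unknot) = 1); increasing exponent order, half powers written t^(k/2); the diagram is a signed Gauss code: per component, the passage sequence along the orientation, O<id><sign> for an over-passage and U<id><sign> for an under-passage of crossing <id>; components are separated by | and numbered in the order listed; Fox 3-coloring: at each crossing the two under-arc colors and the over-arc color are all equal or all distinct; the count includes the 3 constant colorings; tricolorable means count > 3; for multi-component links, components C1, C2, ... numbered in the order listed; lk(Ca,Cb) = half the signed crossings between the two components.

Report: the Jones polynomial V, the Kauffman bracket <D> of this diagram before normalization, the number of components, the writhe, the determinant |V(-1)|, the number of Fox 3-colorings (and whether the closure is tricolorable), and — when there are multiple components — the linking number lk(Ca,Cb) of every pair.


V = -t^-3 + t^-2 - t^-1 + 3 - t + t^2 - t^3
<D> = -A^-12 + A^-8 - A^-4 + 3 - A^4 + A^8 - A^12 (w = 0)
1 component over 8 crossings, w = 0
27 Fox colorings among 3^8, |V(-1)| = 9: tricolorable
why: V spans 6 powers of t: at least 6 crossings in any diagram


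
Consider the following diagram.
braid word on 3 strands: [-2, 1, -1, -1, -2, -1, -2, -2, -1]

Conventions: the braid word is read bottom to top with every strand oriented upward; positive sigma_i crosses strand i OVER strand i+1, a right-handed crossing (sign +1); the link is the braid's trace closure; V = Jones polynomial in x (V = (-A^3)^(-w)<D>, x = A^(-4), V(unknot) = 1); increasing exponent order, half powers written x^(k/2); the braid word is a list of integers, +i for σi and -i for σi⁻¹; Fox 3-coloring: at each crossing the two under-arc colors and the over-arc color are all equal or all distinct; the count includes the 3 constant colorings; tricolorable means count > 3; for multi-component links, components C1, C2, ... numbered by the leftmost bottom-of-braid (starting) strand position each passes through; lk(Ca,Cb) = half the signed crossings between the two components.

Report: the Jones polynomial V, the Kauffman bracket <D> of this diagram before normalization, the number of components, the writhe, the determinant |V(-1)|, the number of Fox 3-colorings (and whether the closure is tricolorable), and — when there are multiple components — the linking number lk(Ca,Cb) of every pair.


Jones polynomial: V(x) = x^(-15/2) - x^(-13/2) - x^(-9/2) - x^(-5/2)
<D> = A^-11 + A^-3 + A^5 - A^9; writhe -7
components 2, writhe -7 (9 crossings)
linking number lk(C1,C2) = -2
3-colorings: 3 of 3^9, det 4 — not tricolorable
note: the span of V is 5, within the link bound 9 + 2 - 1


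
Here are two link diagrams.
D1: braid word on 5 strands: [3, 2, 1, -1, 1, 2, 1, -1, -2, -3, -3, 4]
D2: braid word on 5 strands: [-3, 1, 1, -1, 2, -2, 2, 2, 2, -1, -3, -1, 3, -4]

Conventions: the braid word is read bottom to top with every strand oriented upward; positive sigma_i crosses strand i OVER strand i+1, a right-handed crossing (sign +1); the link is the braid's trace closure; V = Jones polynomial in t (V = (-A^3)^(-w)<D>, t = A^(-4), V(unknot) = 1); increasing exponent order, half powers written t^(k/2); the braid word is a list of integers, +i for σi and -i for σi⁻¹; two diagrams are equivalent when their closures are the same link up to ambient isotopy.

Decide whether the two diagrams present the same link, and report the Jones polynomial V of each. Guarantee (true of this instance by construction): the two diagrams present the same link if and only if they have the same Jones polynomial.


same link: no
V(D1) = 1  [12 crossings, <D> = A^6, w = +2]
V(D2) = t + t^3 - t^4  [14 crossings, <D> = -A^-16 + A^-12 + A^-4, w = 0]
insight: 2 classes among 2 diagrams; unequal V(t) rules out equality


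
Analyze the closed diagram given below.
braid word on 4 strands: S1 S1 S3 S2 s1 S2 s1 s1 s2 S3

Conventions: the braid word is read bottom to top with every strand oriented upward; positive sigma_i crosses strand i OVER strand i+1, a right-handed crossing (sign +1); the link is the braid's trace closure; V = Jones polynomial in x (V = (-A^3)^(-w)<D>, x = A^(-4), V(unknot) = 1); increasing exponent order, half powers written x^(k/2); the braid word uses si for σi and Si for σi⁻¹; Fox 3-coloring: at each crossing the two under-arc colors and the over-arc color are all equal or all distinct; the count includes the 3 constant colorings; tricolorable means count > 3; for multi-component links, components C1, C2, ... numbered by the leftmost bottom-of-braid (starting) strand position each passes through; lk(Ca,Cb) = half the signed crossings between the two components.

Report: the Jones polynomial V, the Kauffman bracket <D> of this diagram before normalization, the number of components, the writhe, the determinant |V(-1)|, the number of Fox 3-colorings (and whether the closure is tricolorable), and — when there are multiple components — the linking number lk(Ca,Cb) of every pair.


Jones polynomial: V(x) = x^(-11/2) - 2x^(-9/2) + 3x^(-7/2) - 5x^(-5/2) + 4x^(-3/2) - 5x^(-1/2) + 3x^(1/2) - 2x^(3/2) + x^(5/2)
<D> = A^-16 - 2A^-12 + 3A^-8 - 5A^-4 + 4 - 5A^4 + 3A^8 - 2A^12 + A^16; writhe -2
components 2, writhe -2 (10 crossings)
linking number lk(C1,C2) = -1
3-colorings: 3 of 3^10, det 26 — not tricolorable
note: the span of V is 8, within the link bound 10 + 2 - 1


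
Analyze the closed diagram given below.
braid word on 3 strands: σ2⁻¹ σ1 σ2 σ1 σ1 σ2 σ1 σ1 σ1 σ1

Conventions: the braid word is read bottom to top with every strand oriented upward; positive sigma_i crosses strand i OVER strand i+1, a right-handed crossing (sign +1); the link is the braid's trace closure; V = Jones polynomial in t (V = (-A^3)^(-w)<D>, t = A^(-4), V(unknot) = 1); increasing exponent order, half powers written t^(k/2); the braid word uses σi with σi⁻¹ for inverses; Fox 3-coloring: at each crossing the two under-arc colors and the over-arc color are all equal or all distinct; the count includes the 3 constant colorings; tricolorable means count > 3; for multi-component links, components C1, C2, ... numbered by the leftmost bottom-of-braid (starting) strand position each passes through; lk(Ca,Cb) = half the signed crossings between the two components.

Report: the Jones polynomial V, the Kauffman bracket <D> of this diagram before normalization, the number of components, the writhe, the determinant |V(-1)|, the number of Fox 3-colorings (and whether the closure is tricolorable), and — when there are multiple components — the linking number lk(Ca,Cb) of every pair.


Jones polynomial: V(t) = t^3 + t^5 - t^6 + t^7 - t^8 + t^9 - t^10
<D> = -A^-16 + A^-12 - A^-8 + A^-4 - 1 + A^4 + A^12; writhe +8
components 1, writhe +8 (10 crossings)
3-colorings: 3 of 3^10, det 7 — not tricolorable
note: det 7 = |V(-1)|; not divisible by 3, so not tricolorable


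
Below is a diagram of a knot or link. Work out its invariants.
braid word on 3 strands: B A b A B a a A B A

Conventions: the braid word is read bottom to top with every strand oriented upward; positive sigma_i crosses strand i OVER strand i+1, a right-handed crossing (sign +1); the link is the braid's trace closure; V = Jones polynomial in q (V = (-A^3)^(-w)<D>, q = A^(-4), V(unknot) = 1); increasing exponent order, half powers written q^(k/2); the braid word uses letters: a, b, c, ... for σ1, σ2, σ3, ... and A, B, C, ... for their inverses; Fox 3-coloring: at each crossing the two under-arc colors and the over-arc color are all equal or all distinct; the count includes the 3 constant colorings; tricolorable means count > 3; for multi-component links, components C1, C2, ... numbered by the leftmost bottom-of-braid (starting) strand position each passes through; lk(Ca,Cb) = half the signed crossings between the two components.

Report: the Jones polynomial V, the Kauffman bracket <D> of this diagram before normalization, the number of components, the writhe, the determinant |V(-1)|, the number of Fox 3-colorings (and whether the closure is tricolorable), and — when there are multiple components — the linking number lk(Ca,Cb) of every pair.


Jones polynomial: V(q) = -q^-6 + q^-5 - q^-4 + 2q^-3 - q^-2 + q^-1
<D> = A^-8 - A^-4 + 2 - A^4 + A^8 - A^12; writhe -4
components 1, writhe -4 (10 crossings)
3-colorings: 3 of 3^10, det 7 — not tricolorable
note: the span of V is 5, forcing >= 5 crossings in any diagram


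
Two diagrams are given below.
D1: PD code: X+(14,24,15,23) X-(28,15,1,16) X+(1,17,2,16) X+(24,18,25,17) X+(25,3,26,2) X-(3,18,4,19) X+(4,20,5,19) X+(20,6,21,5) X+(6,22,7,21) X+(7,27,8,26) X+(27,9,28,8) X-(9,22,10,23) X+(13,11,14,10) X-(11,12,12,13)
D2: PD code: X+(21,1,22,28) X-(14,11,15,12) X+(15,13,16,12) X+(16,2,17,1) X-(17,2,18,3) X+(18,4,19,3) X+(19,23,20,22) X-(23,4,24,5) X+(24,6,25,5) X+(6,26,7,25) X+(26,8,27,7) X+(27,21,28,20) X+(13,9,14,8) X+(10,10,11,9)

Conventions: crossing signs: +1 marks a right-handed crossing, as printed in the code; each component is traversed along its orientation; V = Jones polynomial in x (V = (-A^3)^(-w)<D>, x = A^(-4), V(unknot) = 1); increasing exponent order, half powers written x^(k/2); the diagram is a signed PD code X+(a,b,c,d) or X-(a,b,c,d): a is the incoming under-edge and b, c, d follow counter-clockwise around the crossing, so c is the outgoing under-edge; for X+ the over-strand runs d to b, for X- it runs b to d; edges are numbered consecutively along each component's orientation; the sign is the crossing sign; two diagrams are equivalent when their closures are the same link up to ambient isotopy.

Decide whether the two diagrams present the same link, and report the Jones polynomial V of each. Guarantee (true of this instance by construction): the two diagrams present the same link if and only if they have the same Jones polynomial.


equivalent: yes
D1 (bracket -A^-10 + A^-6 - A^-2 + A^2 + A^10; 14 crossings at w = +6): V = x^2 + x^4 - x^5 + x^6 - x^7
V(D2) = x^2 + x^4 - x^5 + x^6 - x^7  [14 crossings, <D> = -A^-4 + 1 - A^4 + A^8 + A^16, w = +8]
observation: Reidemeister moves carry D1 (14 crossings) to D2 (14)


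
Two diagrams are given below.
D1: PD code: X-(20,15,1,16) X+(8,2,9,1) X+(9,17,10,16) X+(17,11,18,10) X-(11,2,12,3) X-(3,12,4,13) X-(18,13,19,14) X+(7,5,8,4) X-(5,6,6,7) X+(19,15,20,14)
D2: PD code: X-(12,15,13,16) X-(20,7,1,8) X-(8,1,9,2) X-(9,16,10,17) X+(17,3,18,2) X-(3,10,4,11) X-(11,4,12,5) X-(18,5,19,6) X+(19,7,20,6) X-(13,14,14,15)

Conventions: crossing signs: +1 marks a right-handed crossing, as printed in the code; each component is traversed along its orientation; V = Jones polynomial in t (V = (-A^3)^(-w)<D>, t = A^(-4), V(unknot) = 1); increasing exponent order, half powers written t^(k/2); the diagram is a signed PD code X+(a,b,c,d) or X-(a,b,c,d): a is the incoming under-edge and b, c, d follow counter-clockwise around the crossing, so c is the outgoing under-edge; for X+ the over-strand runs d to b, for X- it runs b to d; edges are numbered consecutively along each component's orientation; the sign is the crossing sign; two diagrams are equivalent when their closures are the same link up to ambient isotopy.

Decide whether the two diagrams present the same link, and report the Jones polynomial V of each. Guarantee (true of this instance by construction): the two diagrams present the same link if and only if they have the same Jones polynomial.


equivalent: no
D1 (bracket A^-8 - A^-4 + 1 - A^4 + A^8; 10 crossings at w = 0): V = t^-2 - t^-1 + 1 - t + t^2
V(D2) = -t^-6 + t^-5 - t^-4 + 2t^-3 - t^-2 + t^-1  (w -6, c 10, <D> = A^-14 - A^-10 + 2A^-6 - A^-2 + A^2 - A^6)
key observation: 2 values of V(t) split the 2 diagrams


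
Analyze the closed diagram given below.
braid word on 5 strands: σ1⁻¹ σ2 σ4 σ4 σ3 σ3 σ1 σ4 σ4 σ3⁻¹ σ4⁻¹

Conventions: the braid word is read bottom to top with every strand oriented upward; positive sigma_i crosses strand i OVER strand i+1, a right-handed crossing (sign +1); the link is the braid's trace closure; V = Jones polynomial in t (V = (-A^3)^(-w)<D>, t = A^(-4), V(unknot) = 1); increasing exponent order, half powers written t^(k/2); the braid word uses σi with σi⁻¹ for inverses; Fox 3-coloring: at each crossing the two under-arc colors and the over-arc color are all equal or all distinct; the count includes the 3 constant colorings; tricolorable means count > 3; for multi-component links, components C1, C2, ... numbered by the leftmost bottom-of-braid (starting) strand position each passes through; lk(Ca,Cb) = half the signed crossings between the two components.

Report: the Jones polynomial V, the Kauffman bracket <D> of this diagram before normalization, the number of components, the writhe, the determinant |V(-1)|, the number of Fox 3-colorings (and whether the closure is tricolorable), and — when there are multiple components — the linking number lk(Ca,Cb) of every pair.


Jones polynomial: V(t) = -t^(1/2) - t^(5/2) - t^(7/2) + t^(13/2)
<D> = -A^-11 + A + A^5 + A^13; writhe +5
components 2, writhe +5 (11 crossings)
linking number lk(C1,C2) = 0
3-colorings: 9 of 3^12, det 0 — tricolorable
note: all 2 components of this link are unlinked algebraically


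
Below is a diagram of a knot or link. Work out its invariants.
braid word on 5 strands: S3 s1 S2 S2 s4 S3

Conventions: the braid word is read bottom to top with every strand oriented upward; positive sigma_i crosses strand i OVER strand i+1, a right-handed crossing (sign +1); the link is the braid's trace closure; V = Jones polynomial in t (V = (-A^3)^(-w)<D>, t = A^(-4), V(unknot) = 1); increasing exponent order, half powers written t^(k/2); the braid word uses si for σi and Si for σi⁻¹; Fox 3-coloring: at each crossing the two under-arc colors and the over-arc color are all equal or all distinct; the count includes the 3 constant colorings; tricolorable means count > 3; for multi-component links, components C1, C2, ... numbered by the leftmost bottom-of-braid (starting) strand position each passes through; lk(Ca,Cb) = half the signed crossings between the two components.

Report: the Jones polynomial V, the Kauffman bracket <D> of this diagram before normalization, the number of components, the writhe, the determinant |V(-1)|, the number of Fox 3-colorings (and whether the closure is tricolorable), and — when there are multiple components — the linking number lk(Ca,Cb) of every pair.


V(t) = t^-5 + 2t^-3 + t^-1
bracket: A^-2 + 2A^6 + A^14, w = -2
3 components, writhe -2, over 6 crossings
lk(C1,C2) = 0
linking number lk(C1,C3) = -1
lk(C2,C3): -1
det 4, colorings 3 of 3^6 — not tricolorable
observation: |V(-1)| = 4: so not tricolorable, since 3 does not divide 4


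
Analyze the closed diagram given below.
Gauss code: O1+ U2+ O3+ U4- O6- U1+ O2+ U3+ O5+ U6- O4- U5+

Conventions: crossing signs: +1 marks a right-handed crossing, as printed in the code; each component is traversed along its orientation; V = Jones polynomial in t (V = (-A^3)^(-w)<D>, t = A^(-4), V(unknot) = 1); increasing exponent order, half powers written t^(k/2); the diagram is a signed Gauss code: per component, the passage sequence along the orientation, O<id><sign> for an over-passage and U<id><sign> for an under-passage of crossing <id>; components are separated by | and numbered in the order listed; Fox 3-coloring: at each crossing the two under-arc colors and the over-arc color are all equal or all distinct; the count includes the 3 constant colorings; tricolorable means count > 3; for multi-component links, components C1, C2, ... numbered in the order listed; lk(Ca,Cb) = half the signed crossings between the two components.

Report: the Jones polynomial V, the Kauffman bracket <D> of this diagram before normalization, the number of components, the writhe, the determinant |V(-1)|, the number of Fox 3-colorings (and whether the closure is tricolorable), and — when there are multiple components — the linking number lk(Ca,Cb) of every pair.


V = t^-1 - 1 + 2t - 2t^2 + 2t^3 - 2t^4 + t^5
<D> = A^-14 - 2A^-10 + 2A^-6 - 2A^-2 + 2A^2 - A^6 + A^10 (w = +2)
1 component over 6 crossings, w = +2
3 Fox colorings among 3^6, |V(-1)| = 11: not tricolorable
why: the span of V is 6, forcing >= 6 crossings in any diagram


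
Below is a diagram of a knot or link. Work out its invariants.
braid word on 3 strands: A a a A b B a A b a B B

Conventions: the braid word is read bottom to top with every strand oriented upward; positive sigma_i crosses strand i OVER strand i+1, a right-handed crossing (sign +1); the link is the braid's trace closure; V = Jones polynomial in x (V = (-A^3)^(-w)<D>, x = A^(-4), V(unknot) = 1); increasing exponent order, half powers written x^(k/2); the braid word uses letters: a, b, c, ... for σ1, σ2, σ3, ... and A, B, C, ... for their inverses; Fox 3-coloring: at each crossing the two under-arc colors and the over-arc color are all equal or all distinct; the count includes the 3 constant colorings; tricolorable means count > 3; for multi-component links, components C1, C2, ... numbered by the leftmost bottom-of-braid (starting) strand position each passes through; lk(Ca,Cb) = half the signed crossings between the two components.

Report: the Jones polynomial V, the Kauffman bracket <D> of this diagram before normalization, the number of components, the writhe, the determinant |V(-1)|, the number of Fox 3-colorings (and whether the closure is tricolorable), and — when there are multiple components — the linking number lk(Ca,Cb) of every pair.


V = 1
<D> = 1 (w = 0)
1 component over 12 crossings, w = 0
3 Fox colorings among 3^12, |V(-1)| = 1: not tricolorable
why: the word shrinks to σ2 σ1 σ2⁻¹ σ2⁻¹ after cancelling


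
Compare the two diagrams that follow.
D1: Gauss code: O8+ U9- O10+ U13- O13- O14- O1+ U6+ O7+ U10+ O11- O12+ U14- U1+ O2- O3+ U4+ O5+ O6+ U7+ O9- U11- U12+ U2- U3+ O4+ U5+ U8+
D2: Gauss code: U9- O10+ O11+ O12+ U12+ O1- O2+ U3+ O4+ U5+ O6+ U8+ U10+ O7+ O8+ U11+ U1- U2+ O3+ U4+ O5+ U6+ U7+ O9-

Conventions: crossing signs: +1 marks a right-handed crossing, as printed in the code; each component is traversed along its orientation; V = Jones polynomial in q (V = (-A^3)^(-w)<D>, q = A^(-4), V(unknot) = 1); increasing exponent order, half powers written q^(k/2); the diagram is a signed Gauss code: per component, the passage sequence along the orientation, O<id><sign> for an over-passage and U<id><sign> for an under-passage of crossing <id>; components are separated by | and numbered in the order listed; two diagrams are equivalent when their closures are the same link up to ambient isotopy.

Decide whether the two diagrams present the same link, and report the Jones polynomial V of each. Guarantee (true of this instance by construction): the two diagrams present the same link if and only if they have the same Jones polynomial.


equivalent: no
D1 (bracket -A^-12 + A^-8 - A^-4 + 2 - A^4 + A^8; 14 crossings at w = +4): V = q - q^2 + 2q^3 - q^4 + q^5 - q^6
D2 (bracket -A^-16 + A^-12 - A^-8 + A^-4 - 1 + A^4 + A^12; 12 crossings at w = +8): V = q^3 + q^5 - q^6 + q^7 - q^8 + q^9 - q^10
key observation: comparing 2 Jones polynomials yields 2 groups


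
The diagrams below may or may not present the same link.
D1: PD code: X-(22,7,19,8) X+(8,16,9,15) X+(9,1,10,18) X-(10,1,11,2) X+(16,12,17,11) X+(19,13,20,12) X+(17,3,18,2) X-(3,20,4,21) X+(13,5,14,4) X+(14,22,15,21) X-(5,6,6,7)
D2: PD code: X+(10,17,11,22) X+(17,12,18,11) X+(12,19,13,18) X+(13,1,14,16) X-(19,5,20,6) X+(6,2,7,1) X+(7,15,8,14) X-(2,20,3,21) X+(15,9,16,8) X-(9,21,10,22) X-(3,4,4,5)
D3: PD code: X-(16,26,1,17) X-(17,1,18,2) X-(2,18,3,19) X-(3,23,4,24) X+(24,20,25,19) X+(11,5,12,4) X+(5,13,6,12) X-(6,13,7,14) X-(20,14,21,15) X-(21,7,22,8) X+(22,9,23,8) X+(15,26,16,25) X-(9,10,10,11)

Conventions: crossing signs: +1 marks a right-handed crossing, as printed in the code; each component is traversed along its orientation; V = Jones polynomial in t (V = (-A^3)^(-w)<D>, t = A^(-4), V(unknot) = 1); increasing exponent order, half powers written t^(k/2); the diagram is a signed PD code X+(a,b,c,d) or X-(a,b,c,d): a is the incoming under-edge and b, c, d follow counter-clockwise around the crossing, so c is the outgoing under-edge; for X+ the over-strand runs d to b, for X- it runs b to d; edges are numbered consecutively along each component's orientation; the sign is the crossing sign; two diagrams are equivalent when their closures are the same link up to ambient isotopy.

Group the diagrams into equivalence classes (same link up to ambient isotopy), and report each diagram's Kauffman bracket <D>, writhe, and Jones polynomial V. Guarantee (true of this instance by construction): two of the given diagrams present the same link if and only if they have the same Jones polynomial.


equivalence classes: {D1} | {D2} | {D3}
D1 (bracket -A^-13 + A^-9 - A^-5 + 2A^-1 - A^3 + 2A^7; 11 crossings at w = +3): V = -2t^(1/2) + t^(3/2) - 2t^(5/2) + t^(7/2) - t^(9/2) + t^(11/2)
V(D2) = -t^(-1/2) + t^(1/2) - 3t^(3/2) + 2t^(5/2) - 3t^(7/2) + 3t^(9/2) - 2t^(11/2) + t^(13/2)  [11 crossings, <D> = -A^-17 + 2A^-13 - 3A^-9 + 3A^-5 - 2A^-1 + 3A^3 - A^7 + A^11, w = +3]
V(D3) = -t^(-9/2) - t^(-5/2) + t^(-3/2) - t^(-1/2)  (w -3, c 13, <D> = A^-7 - A^-3 + A + A^9)
observation: V(t) takes 3 values over 3 diagrams, fixing the grouping
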